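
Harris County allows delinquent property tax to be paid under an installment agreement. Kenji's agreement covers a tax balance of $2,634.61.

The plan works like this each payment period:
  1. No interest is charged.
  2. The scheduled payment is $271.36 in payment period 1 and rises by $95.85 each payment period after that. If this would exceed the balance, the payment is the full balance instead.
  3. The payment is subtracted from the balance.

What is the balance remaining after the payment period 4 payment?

# | Opening | Payment | End bal
1 | $2,634.61 | $271.36 | $2,363.25
2 | $2,363.25 | $367.21 | $1,996.04
3 | $1,996.04 | $463.06 | $1,532.98
4 | $1,532.98 | $558.91 | $974.07

$974.07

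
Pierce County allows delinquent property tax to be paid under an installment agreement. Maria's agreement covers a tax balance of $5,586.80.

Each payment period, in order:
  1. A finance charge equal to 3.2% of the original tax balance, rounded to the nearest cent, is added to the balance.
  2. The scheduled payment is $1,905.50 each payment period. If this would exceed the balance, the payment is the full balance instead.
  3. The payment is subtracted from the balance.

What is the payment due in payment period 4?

Payment period 1: opening $5,586.80; interest $178.78 → $5,765.58; payment $1,905.50; balance $3,860.08
Payment period 2: opening $3,860.08; interest $178.78 → $4,038.86; payment $1,905.50; balance $2,133.36
Payment period 3: opening $2,133.36; interest $178.78 → $2,312.14; payment $1,905.50; balance $406.64
Payment period 4: opening $406.64; interest $178.78 → $585.42; payment $585.42; balance $0.00

$585.42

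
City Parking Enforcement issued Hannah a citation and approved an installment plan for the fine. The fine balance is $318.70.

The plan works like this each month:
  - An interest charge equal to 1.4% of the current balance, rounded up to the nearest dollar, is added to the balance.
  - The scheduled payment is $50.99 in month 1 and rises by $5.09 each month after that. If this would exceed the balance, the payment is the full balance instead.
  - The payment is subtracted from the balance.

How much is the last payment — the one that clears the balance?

Month 1: opening $318.70; interest $5.00 → $323.70; payment $50.99; balance $272.71
Month 2: opening $272.71; interest $4.00 → $276.71; payment $56.08; balance $220.63
Month 3: opening $220.63; interest $4.00 → $224.63; payment $61.17; balance $163.46
Month 4: opening $163.46; interest $3.00 → $166.46; payment $66.26; balance $100.20
Month 5: opening $100.20; interest $2.00 → $102.20; payment $71.35; balance $30.85
Month 6: opening $30.85; interest $1.00 → $31.85; payment $31.85; balance $0.00

$31.85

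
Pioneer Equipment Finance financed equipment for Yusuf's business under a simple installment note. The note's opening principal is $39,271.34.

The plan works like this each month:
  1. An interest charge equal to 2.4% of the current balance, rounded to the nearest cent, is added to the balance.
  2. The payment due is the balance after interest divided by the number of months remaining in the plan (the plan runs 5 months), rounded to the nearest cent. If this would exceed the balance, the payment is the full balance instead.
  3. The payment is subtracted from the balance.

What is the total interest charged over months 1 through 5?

Month 1: $39,271.34 +$942.51 interest = $40,213.85; pay $8,042.77 → $32,171.08
Month 2: $32,171.08 +$772.11 interest = $32,943.19; pay $8,235.80 → $24,707.39
Month 3: $24,707.39 +$592.98 interest = $25,300.37; pay $8,433.46 → $16,866.91
Month 4: $16,866.91 +$404.81 interest = $17,271.72; pay $8,635.86 → $8,635.86
Month 5: $8,635.86 +$207.26 interest = $8,843.12; pay $8,843.12 → $0.00
Total interest: $942.51 + $772.11 + $592.98 + $404.81 + $207.26 = $2,919.67

$2,919.67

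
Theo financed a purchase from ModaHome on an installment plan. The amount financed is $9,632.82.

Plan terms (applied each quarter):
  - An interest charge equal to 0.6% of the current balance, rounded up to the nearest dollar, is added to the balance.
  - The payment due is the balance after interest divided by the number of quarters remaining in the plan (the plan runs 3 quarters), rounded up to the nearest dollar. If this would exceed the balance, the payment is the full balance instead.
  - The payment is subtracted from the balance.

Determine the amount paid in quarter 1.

$3,231.00

Quarter 1: $9,632.82 +$58.00 interest = $9,690.82; pay $3,231.00 → $6,459.82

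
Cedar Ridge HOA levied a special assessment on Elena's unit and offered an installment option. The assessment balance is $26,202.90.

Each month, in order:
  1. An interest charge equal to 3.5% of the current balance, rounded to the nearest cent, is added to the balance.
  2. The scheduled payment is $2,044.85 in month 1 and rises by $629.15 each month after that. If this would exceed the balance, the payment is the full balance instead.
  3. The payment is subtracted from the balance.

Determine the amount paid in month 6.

$5,190.60

# | Opening | Interest | Payment | End bal
1 | $26,202.90 | $917.10 | $2,044.85 | $25,075.15
2 | $25,075.15 | $877.63 | $2,674.00 | $23,278.78
3 | $23,278.78 | $814.76 | $3,303.15 | $20,790.39
4 | $20,790.39 | $727.66 | $3,932.30 | $17,585.75
5 | $17,585.75 | $615.50 | $4,561.45 | $13,639.80
6 | $13,639.80 | $477.39 | $5,190.60 | $8,926.59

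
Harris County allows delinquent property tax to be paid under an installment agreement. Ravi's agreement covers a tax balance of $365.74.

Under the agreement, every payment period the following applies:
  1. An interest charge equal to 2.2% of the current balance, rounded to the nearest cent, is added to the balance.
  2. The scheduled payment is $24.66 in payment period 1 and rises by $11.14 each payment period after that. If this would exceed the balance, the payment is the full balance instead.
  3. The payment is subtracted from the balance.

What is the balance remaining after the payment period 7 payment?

$0.00

# | Opening | Interest | Payment | End bal
1 | $365.74 | $8.05 | $24.66 | $349.13
2 | $349.13 | $7.68 | $35.80 | $321.01
3 | $321.01 | $7.06 | $46.94 | $281.13
4 | $281.13 | $6.18 | $58.08 | $229.23
5 | $229.23 | $5.04 | $69.22 | $165.05
6 | $165.05 | $3.63 | $80.36 | $88.32
7 | $88.32 | $1.94 | $90.26 | $0.00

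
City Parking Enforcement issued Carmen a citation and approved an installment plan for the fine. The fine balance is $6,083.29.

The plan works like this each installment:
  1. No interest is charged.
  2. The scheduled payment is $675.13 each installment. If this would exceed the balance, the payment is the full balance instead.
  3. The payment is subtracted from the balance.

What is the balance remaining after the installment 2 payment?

Installment 1: $6,083.29 − $675.13 → $5,408.16
Installment 2: $5,408.16 − $675.13 → $4,733.03

$4,733.03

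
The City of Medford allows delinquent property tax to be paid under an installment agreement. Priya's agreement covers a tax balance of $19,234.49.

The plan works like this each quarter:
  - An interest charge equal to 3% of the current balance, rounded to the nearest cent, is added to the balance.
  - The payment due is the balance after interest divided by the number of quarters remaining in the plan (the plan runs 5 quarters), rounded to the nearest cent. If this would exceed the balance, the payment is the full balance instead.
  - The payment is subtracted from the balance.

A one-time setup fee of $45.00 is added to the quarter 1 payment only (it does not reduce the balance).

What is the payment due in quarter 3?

Quarter 1: opening $19,234.49; interest $577.03 → $19,811.52; payment $3,962.30 (+ $45.00 fee); balance $15,849.22
Quarter 2: opening $15,849.22; interest $475.48 → $16,324.70; payment $4,081.18; balance $12,243.52
Quarter 3: opening $12,243.52; interest $367.31 → $12,610.83; payment $4,203.61; balance $8,407.22

$4,203.61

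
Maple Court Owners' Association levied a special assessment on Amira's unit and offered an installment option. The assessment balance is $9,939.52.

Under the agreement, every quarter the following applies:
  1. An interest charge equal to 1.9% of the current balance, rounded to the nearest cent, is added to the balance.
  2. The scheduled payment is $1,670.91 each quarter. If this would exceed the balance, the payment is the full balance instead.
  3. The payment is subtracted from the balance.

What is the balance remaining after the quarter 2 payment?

$6,947.24

Quarter 1: $9,939.52 +$188.85 interest = $10,128.37; pay $1,670.91 → $8,457.46
Quarter 2: $8,457.46 +$160.69 interest = $8,618.15; pay $1,670.91 → $6,947.24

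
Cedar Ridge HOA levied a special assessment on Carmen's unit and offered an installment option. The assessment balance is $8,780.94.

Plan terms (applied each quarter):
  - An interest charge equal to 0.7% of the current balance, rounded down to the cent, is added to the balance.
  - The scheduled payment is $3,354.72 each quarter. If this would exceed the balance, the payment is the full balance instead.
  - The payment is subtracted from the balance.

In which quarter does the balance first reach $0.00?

Quarter 1: opening $8,780.94; interest $61.46 → $8,842.40; payment $3,354.72; balance $5,487.68
Quarter 2: opening $5,487.68; interest $38.41 → $5,526.09; payment $3,354.72; balance $2,171.37
Quarter 3: opening $2,171.37; interest $15.19 → $2,186.56; payment $2,186.56; balance $0.00
Balance reaches $0.00 in quarter 3.

3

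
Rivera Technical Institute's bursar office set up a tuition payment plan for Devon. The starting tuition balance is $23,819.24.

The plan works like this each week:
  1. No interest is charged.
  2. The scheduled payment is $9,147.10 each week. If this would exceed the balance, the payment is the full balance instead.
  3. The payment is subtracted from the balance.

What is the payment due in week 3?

Week 1: $23,819.24 − $9,147.10 → $14,672.14
Week 2: $14,672.14 − $9,147.10 → $5,525.04
Week 3: $5,525.04 − $5,525.04 → $0.00

$5,525.04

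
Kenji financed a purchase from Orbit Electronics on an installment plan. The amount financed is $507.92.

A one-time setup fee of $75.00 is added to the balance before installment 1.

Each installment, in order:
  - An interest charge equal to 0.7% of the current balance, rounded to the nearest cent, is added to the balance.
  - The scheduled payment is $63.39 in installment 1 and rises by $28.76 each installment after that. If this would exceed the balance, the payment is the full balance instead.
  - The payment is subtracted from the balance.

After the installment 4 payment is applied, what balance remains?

Installment 1: $582.92 +$4.08 interest = $587.00; pay $63.39 → $523.61
Installment 2: $523.61 +$3.67 interest = $527.28; pay $92.15 → $435.13
Installment 3: $435.13 +$3.05 interest = $438.18; pay $120.91 → $317.27
Installment 4: $317.27 +$2.22 interest = $319.49; pay $149.67 → $169.82

$169.82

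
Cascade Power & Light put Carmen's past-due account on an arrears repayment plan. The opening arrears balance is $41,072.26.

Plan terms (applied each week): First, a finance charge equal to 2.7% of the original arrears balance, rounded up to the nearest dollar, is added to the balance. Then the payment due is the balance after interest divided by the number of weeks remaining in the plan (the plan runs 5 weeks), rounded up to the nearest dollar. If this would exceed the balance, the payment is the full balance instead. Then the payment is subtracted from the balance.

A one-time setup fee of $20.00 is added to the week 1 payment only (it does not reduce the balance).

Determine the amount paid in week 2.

$8,714.00

# | Opening | Interest | Payment | Fee | End bal
1 | $41,072.26 | $1,109.00 | $8,437.00 | $20.00 | $33,744.26
2 | $33,744.26 | $1,109.00 | $8,714.00 | — | $26,139.26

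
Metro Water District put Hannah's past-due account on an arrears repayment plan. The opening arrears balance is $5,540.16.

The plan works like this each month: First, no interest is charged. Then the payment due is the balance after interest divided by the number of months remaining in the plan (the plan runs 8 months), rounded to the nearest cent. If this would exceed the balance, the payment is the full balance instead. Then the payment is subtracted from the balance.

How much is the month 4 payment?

Month 1: opening $5,540.16; payment $692.52; balance $4,847.64
Month 2: opening $4,847.64; payment $692.52; balance $4,155.12
Month 3: opening $4,155.12; payment $692.52; balance $3,462.60
Month 4: opening $3,462.60; payment $692.52; balance $2,770.08

$692.52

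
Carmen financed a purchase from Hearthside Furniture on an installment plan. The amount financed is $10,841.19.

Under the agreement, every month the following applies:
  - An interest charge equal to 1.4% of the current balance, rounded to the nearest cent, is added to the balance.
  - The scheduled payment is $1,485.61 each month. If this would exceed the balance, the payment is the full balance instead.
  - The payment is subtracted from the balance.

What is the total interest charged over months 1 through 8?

Month 1: opening $10,841.19; interest $151.78 → $10,992.97; payment $1,485.61; balance $9,507.36
Month 2: opening $9,507.36; interest $133.10 → $9,640.46; payment $1,485.61; balance $8,154.85
Month 3: opening $8,154.85; interest $114.17 → $8,269.02; payment $1,485.61; balance $6,783.41
Month 4: opening $6,783.41; interest $94.97 → $6,878.38; payment $1,485.61; balance $5,392.77
Month 5: opening $5,392.77; interest $75.50 → $5,468.27; payment $1,485.61; balance $3,982.66
Month 6: opening $3,982.66; interest $55.76 → $4,038.42; payment $1,485.61; balance $2,552.81
Month 7: opening $2,552.81; interest $35.74 → $2,588.55; payment $1,485.61; balance $1,102.94
Month 8: opening $1,102.94; interest $15.44 → $1,118.38; payment $1,118.38; balance $0.00
Total interest: $151.78 + $133.10 + $114.17 + $94.97 + $75.50 + $55.76 + $35.74 + $15.44 = $676.46

$676.46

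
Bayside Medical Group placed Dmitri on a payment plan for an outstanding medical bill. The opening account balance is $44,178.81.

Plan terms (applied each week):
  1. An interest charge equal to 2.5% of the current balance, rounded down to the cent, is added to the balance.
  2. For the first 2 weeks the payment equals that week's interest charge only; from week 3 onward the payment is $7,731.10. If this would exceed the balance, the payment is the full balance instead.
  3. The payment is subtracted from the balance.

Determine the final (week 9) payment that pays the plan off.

$1,895.86

Week 1: $44,178.81 +$1,104.47 interest = $45,283.28; pay $1,104.47 → $44,178.81
Week 2: $44,178.81 +$1,104.47 interest = $45,283.28; pay $1,104.47 → $44,178.81
Week 3: $44,178.81 +$1,104.47 interest = $45,283.28; pay $7,731.10 → $37,552.18
Week 4: $37,552.18 +$938.80 interest = $38,490.98; pay $7,731.10 → $30,759.88
Week 5: $30,759.88 +$768.99 interest = $31,528.87; pay $7,731.10 → $23,797.77
Week 6: $23,797.77 +$594.94 interest = $24,392.71; pay $7,731.10 → $16,661.61
Week 7: $16,661.61 +$416.54 interest = $17,078.15; pay $7,731.10 → $9,347.05
Week 8: $9,347.05 +$233.67 interest = $9,580.72; pay $7,731.10 → $1,849.62
Week 9: $1,849.62 +$46.24 interest = $1,895.86; pay $1,895.86 → $0.00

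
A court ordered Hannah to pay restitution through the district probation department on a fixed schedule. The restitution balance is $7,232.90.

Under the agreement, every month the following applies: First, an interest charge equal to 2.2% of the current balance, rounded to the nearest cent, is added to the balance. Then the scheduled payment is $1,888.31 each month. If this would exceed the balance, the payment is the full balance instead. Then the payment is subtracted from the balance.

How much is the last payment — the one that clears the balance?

# | Opening | Interest | Payment | End bal
1 | $7,232.90 | $159.12 | $1,888.31 | $5,503.71
2 | $5,503.71 | $121.08 | $1,888.31 | $3,736.48
3 | $3,736.48 | $82.20 | $1,888.31 | $1,930.37
4 | $1,930.37 | $42.47 | $1,888.31 | $84.53
5 | $84.53 | $1.86 | $86.39 | $0.00

$86.39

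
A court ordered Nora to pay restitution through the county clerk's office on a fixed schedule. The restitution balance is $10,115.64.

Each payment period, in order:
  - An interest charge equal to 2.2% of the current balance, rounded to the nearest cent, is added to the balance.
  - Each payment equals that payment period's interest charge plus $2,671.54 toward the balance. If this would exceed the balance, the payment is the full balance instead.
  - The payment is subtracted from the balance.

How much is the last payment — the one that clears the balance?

$2,147.24

Payment period 1: opening $10,115.64; interest $222.54 → $10,338.18; payment $2,894.08; balance $7,444.10
Payment period 2: opening $7,444.10; interest $163.77 → $7,607.87; payment $2,835.31; balance $4,772.56
Payment period 3: opening $4,772.56; interest $105.00 → $4,877.56; payment $2,776.54; balance $2,101.02
Payment period 4: opening $2,101.02; interest $46.22 → $2,147.24; payment $2,147.24; balance $0.00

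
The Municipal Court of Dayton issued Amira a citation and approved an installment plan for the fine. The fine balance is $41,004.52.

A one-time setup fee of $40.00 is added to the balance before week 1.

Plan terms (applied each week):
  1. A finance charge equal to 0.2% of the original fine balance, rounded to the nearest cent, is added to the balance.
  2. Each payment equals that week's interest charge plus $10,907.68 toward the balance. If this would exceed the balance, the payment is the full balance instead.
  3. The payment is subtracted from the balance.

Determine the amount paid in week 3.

$10,989.69

Week 1: $41,044.52 +$82.01 interest = $41,126.53; pay $10,989.69 → $30,136.84
Week 2: $30,136.84 +$82.01 interest = $30,218.85; pay $10,989.69 → $19,229.16
Week 3: $19,229.16 +$82.01 interest = $19,311.17; pay $10,989.69 → $8,321.48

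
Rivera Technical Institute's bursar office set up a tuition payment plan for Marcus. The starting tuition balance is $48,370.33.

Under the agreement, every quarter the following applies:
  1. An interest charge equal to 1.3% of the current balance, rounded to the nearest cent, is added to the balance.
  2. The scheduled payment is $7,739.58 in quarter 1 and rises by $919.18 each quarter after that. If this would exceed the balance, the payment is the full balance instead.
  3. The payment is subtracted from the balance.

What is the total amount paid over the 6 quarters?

Quarter 1: opening $48,370.33; interest $628.81 → $48,999.14; payment $7,739.58; balance $41,259.56
Quarter 2: opening $41,259.56; interest $536.37 → $41,795.93; payment $8,658.76; balance $33,137.17
Quarter 3: opening $33,137.17; interest $430.78 → $33,567.95; payment $9,577.94; balance $23,990.01
Quarter 4: opening $23,990.01; interest $311.87 → $24,301.88; payment $10,497.12; balance $13,804.76
Quarter 5: opening $13,804.76; interest $179.46 → $13,984.22; payment $11,416.30; balance $2,567.92
Quarter 6: opening $2,567.92; interest $33.38 → $2,601.30; payment $2,601.30; balance $0.00
Total paid: $50,491.00

$50,491.00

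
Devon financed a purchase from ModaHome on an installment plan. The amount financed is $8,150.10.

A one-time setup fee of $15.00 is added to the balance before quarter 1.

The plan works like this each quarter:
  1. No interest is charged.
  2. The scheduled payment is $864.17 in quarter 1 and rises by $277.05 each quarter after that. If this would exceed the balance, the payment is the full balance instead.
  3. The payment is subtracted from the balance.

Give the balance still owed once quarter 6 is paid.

$0.00

Quarter 1: opening $8,165.10; payment $864.17; balance $7,300.93
Quarter 2: opening $7,300.93; payment $1,141.22; balance $6,159.71
Quarter 3: opening $6,159.71; payment $1,418.27; balance $4,741.44
Quarter 4: opening $4,741.44; payment $1,695.32; balance $3,046.12
Quarter 5: opening $3,046.12; payment $1,972.37; balance $1,073.75
Quarter 6: opening $1,073.75; payment $1,073.75; balance $0.00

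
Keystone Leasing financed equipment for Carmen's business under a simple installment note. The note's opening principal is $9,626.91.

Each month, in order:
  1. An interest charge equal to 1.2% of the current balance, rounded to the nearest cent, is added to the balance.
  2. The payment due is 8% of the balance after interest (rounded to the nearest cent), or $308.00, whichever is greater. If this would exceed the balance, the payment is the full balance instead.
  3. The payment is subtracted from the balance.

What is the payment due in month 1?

$779.39

Month 1: $9,626.91 +$115.52 interest = $9,742.43; pay $779.39 → $8,963.04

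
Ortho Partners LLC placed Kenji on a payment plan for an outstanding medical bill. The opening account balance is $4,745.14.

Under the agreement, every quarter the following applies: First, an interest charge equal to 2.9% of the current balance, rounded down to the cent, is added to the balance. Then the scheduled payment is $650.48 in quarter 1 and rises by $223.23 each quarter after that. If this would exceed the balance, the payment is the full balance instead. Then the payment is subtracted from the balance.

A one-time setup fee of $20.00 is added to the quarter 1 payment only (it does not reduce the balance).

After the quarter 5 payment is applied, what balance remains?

Quarter 1: $4,745.14 +$137.60 interest = $4,882.74; pay $650.48 (+ $20.00 fee) → $4,232.26
Quarter 2: $4,232.26 +$122.73 interest = $4,354.99; pay $873.71 → $3,481.28
Quarter 3: $3,481.28 +$100.95 interest = $3,582.23; pay $1,096.94 → $2,485.29
Quarter 4: $2,485.29 +$72.07 interest = $2,557.36; pay $1,320.17 → $1,237.19
Quarter 5: $1,237.19 +$35.87 interest = $1,273.06; pay $1,273.06 → $0.00

$0.00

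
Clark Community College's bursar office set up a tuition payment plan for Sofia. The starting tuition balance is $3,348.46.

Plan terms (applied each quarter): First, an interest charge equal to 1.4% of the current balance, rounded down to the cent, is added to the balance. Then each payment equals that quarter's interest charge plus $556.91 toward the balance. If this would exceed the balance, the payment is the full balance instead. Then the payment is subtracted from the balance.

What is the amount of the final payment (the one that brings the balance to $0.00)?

$7.09

Quarter 1: opening $3,348.46; interest $46.87 → $3,395.33; payment $603.78; balance $2,791.55
Quarter 2: opening $2,791.55; interest $39.08 → $2,830.63; payment $595.99; balance $2,234.64
Quarter 3: opening $2,234.64; interest $31.28 → $2,265.92; payment $588.19; balance $1,677.73
Quarter 4: opening $1,677.73; interest $23.48 → $1,701.21; payment $580.39; balance $1,120.82
Quarter 5: opening $1,120.82; interest $15.69 → $1,136.51; payment $572.60; balance $563.91
Quarter 6: opening $563.91; interest $7.89 → $571.80; payment $564.80; balance $7.00
Quarter 7: opening $7.00; interest $0.09 → $7.09; payment $7.09; balance $0.00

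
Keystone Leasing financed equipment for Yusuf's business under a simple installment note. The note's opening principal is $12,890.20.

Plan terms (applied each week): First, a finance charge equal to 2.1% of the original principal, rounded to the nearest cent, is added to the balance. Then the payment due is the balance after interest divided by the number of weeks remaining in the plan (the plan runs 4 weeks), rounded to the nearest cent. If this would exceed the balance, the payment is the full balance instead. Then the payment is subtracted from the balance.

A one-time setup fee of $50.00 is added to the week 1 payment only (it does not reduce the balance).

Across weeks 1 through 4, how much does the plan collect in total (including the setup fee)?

Week 1: opening $12,890.20; interest $270.69 → $13,160.89; payment $3,290.22 (+ $50.00 fee); balance $9,870.67
Week 2: opening $9,870.67; interest $270.69 → $10,141.36; payment $3,380.45; balance $6,760.91
Week 3: opening $6,760.91; interest $270.69 → $7,031.60; payment $3,515.80; balance $3,515.80
Week 4: opening $3,515.80; interest $270.69 → $3,786.49; payment $3,786.49; balance $0.00
Total paid: $14,022.96

$14,022.96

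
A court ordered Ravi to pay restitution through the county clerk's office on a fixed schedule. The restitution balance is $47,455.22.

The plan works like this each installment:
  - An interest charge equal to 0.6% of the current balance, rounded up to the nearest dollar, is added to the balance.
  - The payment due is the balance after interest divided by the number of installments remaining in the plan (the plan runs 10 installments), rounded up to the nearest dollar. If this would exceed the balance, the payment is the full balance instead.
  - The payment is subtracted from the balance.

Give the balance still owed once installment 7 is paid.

$14,844.22

Installment 1: $47,455.22 +$285.00 interest = $47,740.22; pay $4,775.00 → $42,965.22
Installment 2: $42,965.22 +$258.00 interest = $43,223.22; pay $4,803.00 → $38,420.22
Installment 3: $38,420.22 +$231.00 interest = $38,651.22; pay $4,832.00 → $33,819.22
Installment 4: $33,819.22 +$203.00 interest = $34,022.22; pay $4,861.00 → $29,161.22
Installment 5: $29,161.22 +$175.00 interest = $29,336.22; pay $4,890.00 → $24,446.22
Installment 6: $24,446.22 +$147.00 interest = $24,593.22; pay $4,919.00 → $19,674.22
Installment 7: $19,674.22 +$119.00 interest = $19,793.22; pay $4,949.00 → $14,844.22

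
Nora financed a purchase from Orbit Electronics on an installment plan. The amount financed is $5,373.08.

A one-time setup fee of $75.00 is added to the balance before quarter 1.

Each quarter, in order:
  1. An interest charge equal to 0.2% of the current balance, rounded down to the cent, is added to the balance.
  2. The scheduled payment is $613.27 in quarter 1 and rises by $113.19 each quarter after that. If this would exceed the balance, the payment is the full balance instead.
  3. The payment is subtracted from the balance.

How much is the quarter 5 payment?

# | Opening | Interest | Payment | End bal
1 | $5,448.08 | $10.89 | $613.27 | $4,845.70
2 | $4,845.70 | $9.69 | $726.46 | $4,128.93
3 | $4,128.93 | $8.25 | $839.65 | $3,297.53
4 | $3,297.53 | $6.59 | $952.84 | $2,351.28
5 | $2,351.28 | $4.70 | $1,066.03 | $1,289.95

$1,066.03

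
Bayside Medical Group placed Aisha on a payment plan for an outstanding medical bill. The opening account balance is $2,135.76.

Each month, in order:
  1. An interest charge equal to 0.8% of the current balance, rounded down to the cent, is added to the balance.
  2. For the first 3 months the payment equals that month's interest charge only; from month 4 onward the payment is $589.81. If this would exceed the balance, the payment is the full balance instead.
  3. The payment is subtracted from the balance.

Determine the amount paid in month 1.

$17.08

# | Opening | Interest | Payment | End bal
1 | $2,135.76 | $17.08 | $17.08 | $2,135.76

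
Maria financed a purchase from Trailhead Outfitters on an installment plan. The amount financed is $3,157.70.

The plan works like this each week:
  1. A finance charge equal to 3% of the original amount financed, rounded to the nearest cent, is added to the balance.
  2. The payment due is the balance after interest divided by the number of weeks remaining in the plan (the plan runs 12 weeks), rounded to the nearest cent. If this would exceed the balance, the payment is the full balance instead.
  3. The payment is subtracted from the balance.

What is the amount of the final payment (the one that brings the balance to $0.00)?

$557.10

Week 1: opening $3,157.70; interest $94.73 → $3,252.43; payment $271.04; balance $2,981.39
Week 2: opening $2,981.39; interest $94.73 → $3,076.12; payment $279.65; balance $2,796.47
Week 3: opening $2,796.47; interest $94.73 → $2,891.20; payment $289.12; balance $2,602.08
Week 4: opening $2,602.08; interest $94.73 → $2,696.81; payment $299.65; balance $2,397.16
Week 5: opening $2,397.16; interest $94.73 → $2,491.89; payment $311.49; balance $2,180.40
Week 6: opening $2,180.40; interest $94.73 → $2,275.13; payment $325.02; balance $1,950.11
Week 7: opening $1,950.11; interest $94.73 → $2,044.84; payment $340.81; balance $1,704.03
Week 8: opening $1,704.03; interest $94.73 → $1,798.76; payment $359.75; balance $1,439.01
Week 9: opening $1,439.01; interest $94.73 → $1,533.74; payment $383.44; balance $1,150.30
Week 10: opening $1,150.30; interest $94.73 → $1,245.03; payment $415.01; balance $830.02
Week 11: opening $830.02; interest $94.73 → $924.75; payment $462.38; balance $462.37
Week 12: opening $462.37; interest $94.73 → $557.10; payment $557.10; balance $0.00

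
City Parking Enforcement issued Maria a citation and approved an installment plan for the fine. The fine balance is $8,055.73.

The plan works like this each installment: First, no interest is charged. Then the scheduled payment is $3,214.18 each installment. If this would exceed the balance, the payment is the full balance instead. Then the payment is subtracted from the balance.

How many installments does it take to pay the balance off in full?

3

# | Opening | Payment | End bal
1 | $8,055.73 | $3,214.18 | $4,841.55
2 | $4,841.55 | $3,214.18 | $1,627.37
3 | $1,627.37 | $1,627.37 | $0.00
Balance reaches $0.00 in installment 3.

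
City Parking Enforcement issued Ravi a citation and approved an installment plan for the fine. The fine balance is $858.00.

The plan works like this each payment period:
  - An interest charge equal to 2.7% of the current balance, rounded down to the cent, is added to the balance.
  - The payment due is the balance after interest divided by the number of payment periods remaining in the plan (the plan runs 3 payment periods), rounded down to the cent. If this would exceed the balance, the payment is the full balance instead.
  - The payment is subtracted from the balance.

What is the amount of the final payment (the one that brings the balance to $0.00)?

Payment period 1: opening $858.00; interest $23.16 → $881.16; payment $293.72; balance $587.44
Payment period 2: opening $587.44; interest $15.86 → $603.30; payment $301.65; balance $301.65
Payment period 3: opening $301.65; interest $8.14 → $309.79; payment $309.79; balance $0.00

$309.79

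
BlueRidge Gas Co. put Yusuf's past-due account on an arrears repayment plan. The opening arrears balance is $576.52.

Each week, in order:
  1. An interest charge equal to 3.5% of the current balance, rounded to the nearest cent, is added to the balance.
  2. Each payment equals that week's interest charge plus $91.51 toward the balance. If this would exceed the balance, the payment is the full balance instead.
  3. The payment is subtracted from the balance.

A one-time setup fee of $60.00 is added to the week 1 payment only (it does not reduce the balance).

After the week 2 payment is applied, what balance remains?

Week 1: $576.52 +$20.18 interest = $596.70; pay $111.69 (+ $60.00 fee) → $485.01
Week 2: $485.01 +$16.98 interest = $501.99; pay $108.49 → $393.50

$393.50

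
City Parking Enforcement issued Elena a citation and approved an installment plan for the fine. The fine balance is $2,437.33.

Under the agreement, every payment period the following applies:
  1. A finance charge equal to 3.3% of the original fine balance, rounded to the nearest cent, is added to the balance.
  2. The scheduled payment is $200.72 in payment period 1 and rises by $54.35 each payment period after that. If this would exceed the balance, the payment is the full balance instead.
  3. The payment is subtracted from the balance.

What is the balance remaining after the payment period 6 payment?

$900.34

Payment period 1: $2,437.33 +$80.43 interest = $2,517.76; pay $200.72 → $2,317.04
Payment period 2: $2,317.04 +$80.43 interest = $2,397.47; pay $255.07 → $2,142.40
Payment period 3: $2,142.40 +$80.43 interest = $2,222.83; pay $309.42 → $1,913.41
Payment period 4: $1,913.41 +$80.43 interest = $1,993.84; pay $363.77 → $1,630.07
Payment period 5: $1,630.07 +$80.43 interest = $1,710.50; pay $418.12 → $1,292.38
Payment period 6: $1,292.38 +$80.43 interest = $1,372.81; pay $472.47 → $900.34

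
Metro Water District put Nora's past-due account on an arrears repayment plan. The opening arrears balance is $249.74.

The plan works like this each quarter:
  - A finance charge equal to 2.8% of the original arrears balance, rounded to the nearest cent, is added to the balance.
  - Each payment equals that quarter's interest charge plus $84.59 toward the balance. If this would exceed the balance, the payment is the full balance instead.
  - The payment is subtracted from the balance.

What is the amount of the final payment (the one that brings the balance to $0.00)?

Quarter 1: opening $249.74; interest $6.99 → $256.73; payment $91.58; balance $165.15
Quarter 2: opening $165.15; interest $6.99 → $172.14; payment $91.58; balance $80.56
Quarter 3: opening $80.56; interest $6.99 → $87.55; payment $87.55; balance $0.00

$87.55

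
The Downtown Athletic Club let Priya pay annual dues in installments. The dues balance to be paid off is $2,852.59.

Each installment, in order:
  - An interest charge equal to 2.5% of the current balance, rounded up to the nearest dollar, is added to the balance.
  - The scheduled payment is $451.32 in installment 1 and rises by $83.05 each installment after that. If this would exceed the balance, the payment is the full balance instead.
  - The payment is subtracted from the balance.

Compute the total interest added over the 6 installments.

Installment 1: opening $2,852.59; interest $72.00 → $2,924.59; payment $451.32; balance $2,473.27
Installment 2: opening $2,473.27; interest $62.00 → $2,535.27; payment $534.37; balance $2,000.90
Installment 3: opening $2,000.90; interest $51.00 → $2,051.90; payment $617.42; balance $1,434.48
Installment 4: opening $1,434.48; interest $36.00 → $1,470.48; payment $700.47; balance $770.01
Installment 5: opening $770.01; interest $20.00 → $790.01; payment $783.52; balance $6.49
Installment 6: opening $6.49; interest $1.00 → $7.49; payment $7.49; balance $0.00
Total interest: $72.00 + $62.00 + $51.00 + $36.00 + $20.00 + $1.00 = $242.00

$242.00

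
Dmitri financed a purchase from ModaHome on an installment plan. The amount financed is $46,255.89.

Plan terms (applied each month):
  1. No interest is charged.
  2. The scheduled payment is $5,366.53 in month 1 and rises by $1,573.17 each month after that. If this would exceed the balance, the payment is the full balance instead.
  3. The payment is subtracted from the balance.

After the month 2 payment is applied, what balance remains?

# | Opening | Payment | End bal
1 | $46,255.89 | $5,366.53 | $40,889.36
2 | $40,889.36 | $6,939.70 | $33,949.66

$33,949.66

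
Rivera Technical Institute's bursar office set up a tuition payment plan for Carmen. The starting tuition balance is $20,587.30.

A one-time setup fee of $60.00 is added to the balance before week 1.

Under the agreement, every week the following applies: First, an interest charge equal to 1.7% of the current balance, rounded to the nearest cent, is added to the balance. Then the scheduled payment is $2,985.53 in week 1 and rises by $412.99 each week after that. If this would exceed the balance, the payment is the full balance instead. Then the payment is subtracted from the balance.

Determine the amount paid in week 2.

Week 1: opening $20,647.30; interest $351.00 → $20,998.30; payment $2,985.53; balance $18,012.77
Week 2: opening $18,012.77; interest $306.22 → $18,318.99; payment $3,398.52; balance $14,920.47

$3,398.52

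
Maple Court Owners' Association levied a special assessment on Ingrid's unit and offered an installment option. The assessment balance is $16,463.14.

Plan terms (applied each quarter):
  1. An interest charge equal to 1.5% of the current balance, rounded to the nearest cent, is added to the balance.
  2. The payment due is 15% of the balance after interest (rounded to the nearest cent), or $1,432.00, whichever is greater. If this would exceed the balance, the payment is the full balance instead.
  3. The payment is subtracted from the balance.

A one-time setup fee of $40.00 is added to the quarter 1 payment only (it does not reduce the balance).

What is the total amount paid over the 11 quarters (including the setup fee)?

$17,844.92

Quarter 1: $16,463.14 +$246.95 interest = $16,710.09; pay $2,506.51 (+ $40.00 fee) → $14,203.58
Quarter 2: $14,203.58 +$213.05 interest = $14,416.63; pay $2,162.49 → $12,254.14
Quarter 3: $12,254.14 +$183.81 interest = $12,437.95; pay $1,865.69 → $10,572.26
Quarter 4: $10,572.26 +$158.58 interest = $10,730.84; pay $1,609.63 → $9,121.21
Quarter 5: $9,121.21 +$136.82 interest = $9,258.03; pay $1,432.00 → $7,826.03
Quarter 6: $7,826.03 +$117.39 interest = $7,943.42; pay $1,432.00 → $6,511.42
Quarter 7: $6,511.42 +$97.67 interest = $6,609.09; pay $1,432.00 → $5,177.09
Quarter 8: $5,177.09 +$77.66 interest = $5,254.75; pay $1,432.00 → $3,822.75
Quarter 9: $3,822.75 +$57.34 interest = $3,880.09; pay $1,432.00 → $2,448.09
Quarter 10: $2,448.09 +$36.72 interest = $2,484.81; pay $1,432.00 → $1,052.81
Quarter 11: $1,052.81 +$15.79 interest = $1,068.60; pay $1,068.60 → $0.00
Total paid: $17,844.92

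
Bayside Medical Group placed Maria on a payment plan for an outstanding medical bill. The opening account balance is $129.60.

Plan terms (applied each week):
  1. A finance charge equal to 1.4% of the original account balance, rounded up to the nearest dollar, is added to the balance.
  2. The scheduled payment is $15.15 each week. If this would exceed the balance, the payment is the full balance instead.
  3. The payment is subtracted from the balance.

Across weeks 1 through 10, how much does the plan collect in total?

Week 1: $129.60 +$2.00 interest = $131.60; pay $15.15 → $116.45
Week 2: $116.45 +$2.00 interest = $118.45; pay $15.15 → $103.30
Week 3: $103.30 +$2.00 interest = $105.30; pay $15.15 → $90.15
Week 4: $90.15 +$2.00 interest = $92.15; pay $15.15 → $77.00
Week 5: $77.00 +$2.00 interest = $79.00; pay $15.15 → $63.85
Week 6: $63.85 +$2.00 interest = $65.85; pay $15.15 → $50.70
Week 7: $50.70 +$2.00 interest = $52.70; pay $15.15 → $37.55
Week 8: $37.55 +$2.00 interest = $39.55; pay $15.15 → $24.40
Week 9: $24.40 +$2.00 interest = $26.40; pay $15.15 → $11.25
Week 10: $11.25 +$2.00 interest = $13.25; pay $13.25 → $0.00
Total paid: $149.60

$149.60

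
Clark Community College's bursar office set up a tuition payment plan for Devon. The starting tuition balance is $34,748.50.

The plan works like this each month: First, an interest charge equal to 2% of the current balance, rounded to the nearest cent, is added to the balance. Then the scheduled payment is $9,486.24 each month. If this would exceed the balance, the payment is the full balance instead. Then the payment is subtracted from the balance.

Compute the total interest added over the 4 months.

$1,710.78

Month 1: opening $34,748.50; interest $694.97 → $35,443.47; payment $9,486.24; balance $25,957.23
Month 2: opening $25,957.23; interest $519.14 → $26,476.37; payment $9,486.24; balance $16,990.13
Month 3: opening $16,990.13; interest $339.80 → $17,329.93; payment $9,486.24; balance $7,843.69
Month 4: opening $7,843.69; interest $156.87 → $8,000.56; payment $8,000.56; balance $0.00
Total interest: $694.97 + $519.14 + $339.80 + $156.87 = $1,710.78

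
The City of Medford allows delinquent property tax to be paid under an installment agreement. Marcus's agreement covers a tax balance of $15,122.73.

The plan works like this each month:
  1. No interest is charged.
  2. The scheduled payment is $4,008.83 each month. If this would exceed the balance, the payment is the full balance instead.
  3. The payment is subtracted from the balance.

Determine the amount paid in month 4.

Month 1: opening $15,122.73; payment $4,008.83; balance $11,113.90
Month 2: opening $11,113.90; payment $4,008.83; balance $7,105.07
Month 3: opening $7,105.07; payment $4,008.83; balance $3,096.24
Month 4: opening $3,096.24; payment $3,096.24; balance $0.00

$3,096.24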